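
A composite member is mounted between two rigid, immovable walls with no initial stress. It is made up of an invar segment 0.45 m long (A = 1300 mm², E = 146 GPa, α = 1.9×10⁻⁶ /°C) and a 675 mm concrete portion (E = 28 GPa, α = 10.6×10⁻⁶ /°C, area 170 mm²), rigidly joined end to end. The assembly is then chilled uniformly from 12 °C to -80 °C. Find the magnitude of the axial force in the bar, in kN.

P ≈ 5.11 kN (tensile)

If the supports were absent, the total length change would be Σ αᵢΔT Lᵢ = 1.9×10⁻⁶×92×450 + 10.6×10⁻⁶×92×675 = 0.7369 mm.
Since the ends are fixed, an axial force P builds up, equal in every segment, with P · Σ Lᵢ/(AᵢEᵢ) = δ_free.
Σ Lᵢ/(AᵢEᵢ) = 450/(1300×146×10³) + 675/(170×28×10³) = 0.0001442 mm/N.
P = 0.7369 / 0.0001442 = 5111 N = 5.111 kN, tensile.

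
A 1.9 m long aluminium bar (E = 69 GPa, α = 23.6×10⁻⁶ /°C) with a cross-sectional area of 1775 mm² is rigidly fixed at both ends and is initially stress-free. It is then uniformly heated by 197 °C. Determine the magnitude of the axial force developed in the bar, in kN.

With zero net strain, σ = E·αΔT = 69 GPa × 23.6×10⁻⁶ × 197 = 320.8 MPa.
P = AEαΔT = 1775 × 69×10³ × 23.6×10⁻⁶ × 197 = 569.4 kN (compressive).

P ≈ 569 kN (compressive)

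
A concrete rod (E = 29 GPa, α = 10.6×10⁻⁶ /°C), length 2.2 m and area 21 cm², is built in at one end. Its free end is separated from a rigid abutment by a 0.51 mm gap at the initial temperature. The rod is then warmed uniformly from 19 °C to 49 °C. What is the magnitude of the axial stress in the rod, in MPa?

If the wall were absent the rod would grow by αΔT L = 10.6×10⁻⁶ × 30 × 2200 = 0.6996 mm.
This exceeds the 0.51 mm gap, so the wall pushes back. The portion of expansion that must be recovered elastically is δ_free − gap = 0.6996 − 0.51 = 0.1896 mm.
So σ = E(δ_free − g)/L = 29×10³ × 0.1896/2200 = 2.499 MPa.

σ ≈ 2.5 MPa (compressive)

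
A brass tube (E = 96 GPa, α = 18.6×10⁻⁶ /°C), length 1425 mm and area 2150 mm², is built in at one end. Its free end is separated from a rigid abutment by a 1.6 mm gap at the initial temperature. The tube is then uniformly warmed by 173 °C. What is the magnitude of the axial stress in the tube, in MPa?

Unrestrained expansion: δ_free = αΔT L = 18.6×10⁻⁶ × 173 × 1425 = 4.585 mm.
After closing the 1.6 mm clearance, 4.585 − 1.6 = 2.985 mm of expansion remains to be suppressed by the wall.
That suppressed elongation corresponds to σ = E·Δ/L = 96×10³ × 2.985/1425 = 201.1 MPa.

σ ≈ 201 MPa (compressive)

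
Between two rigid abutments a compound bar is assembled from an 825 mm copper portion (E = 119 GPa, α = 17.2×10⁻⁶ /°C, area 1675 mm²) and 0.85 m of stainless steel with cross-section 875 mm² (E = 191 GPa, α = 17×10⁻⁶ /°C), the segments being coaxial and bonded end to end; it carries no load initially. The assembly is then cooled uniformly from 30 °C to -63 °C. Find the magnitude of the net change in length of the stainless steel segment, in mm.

|ΔL| ≈ 0.125 mm

With the walls removed the bar would change length by δ_free = Σ αᵢΔT Lᵢ = 17.2×10⁻⁶×93×825 + 17×10⁻⁶×93×850 = 2.664 mm.
The rigid supports impose zero overall length change; the single axial force P common to all segments must satisfy P Σ Lᵢ/(AᵢEᵢ) = δ_free.
The series flexibility is Σ Lᵢ/(AᵢEᵢ) = 825/(1675×119×10³) + 850/(875×191×10³) = 9.225×10⁻⁶ mm/N.
Hence P = δ_free / Σ(L/AE) = 2.664/9.225×10⁻⁶ = 288.7 kN (tensile).
For the stainless steel segment, free thermal change = 17×10⁻⁶×93×850 = 1.344 mm and elastic change from P = 288700×850/(875×191×10³) = 1.468 mm; these oppose, so the net change is 0.125 mm (segment lengthens).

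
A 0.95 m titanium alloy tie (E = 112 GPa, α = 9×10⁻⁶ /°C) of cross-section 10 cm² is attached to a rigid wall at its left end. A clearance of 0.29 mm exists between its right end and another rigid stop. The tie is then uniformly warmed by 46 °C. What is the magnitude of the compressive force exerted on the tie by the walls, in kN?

Free thermal elongation = αΔT L = 9×10⁻⁶ × 46 × 950 = 0.3933 mm.
This exceeds the 0.29 mm gap, so the wall pushes back. The portion of expansion that must be recovered elastically is δ_free − gap = 0.3933 − 0.29 = 0.1033 mm.
Compatibility: PL/(AE) = 0.1033 mm, so σ = P/A = E × (0.1033/950) = 12.18 MPa.
Force on the wall = σA = 12.18 × 1000 mm² = 12.18 kN.

P ≈ 12.2 kN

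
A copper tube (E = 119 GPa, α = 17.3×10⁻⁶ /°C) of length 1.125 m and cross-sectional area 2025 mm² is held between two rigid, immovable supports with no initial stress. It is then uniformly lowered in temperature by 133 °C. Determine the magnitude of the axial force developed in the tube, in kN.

With zero net strain, σ = E·αΔT = 119 GPa × 17.3×10⁻⁶ × 133 = 273.8 MPa.
Axial force P = σA = 273.8 × 2025 = 554500 N = 554.5 kN, tensile.

P ≈ 554 kN (tensile)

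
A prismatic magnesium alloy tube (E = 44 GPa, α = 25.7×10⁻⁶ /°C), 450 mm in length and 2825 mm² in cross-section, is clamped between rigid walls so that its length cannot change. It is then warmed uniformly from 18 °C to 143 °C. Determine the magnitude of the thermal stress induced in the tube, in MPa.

Because both ends are immovable the net strain is zero, and the suppressed thermal strain is αΔT = 25.7×10⁻⁶ × 125 = 3212.5×10⁻⁶.
Hence σ = E·αΔT = 44×10³ × 3212.5×10⁻⁶ = 141.3 MPa, compressive.

σ ≈ 141 MPa (compressive)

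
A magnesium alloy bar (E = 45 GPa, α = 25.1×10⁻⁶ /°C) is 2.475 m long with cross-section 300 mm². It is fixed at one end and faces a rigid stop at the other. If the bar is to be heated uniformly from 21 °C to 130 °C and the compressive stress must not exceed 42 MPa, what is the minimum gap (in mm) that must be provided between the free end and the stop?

Free expansion if unrestrained: δ_free = αΔT L = 25.1×10⁻⁶ × 109 × 2475 = 6.771 mm.
A stress of 42 MPa corresponds to the wall pushing the bar back by σL/E = 42×2475/(45×10³) = 2.31 mm.
So the gap has to take up the difference, g_min = δ_free − σL/E = 6.771 − 2.31 = 4.461 mm.

g ≈ 4.46 mm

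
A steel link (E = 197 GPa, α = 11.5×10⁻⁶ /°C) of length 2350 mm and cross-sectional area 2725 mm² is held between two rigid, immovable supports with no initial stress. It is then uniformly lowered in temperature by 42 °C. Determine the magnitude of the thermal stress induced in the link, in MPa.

Because both ends are immovable the net strain is zero, and the suppressed thermal strain is αΔT = 11.5×10⁻⁶ × 42 = 483×10⁻⁶.
The stress required to suppress this strain is σ = Eε = 197×10³ × 483×10⁻⁶ = 95.15 MPa, tensile since the link is trying to contract.

σ ≈ 95.2 MPa (tensile)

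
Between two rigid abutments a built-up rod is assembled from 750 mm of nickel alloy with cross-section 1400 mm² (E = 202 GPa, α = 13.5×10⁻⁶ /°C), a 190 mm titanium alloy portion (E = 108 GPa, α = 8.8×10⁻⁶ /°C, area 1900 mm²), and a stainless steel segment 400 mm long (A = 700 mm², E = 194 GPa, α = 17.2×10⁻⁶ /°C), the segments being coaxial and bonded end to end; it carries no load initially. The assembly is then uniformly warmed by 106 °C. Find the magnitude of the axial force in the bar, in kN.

P ≈ 303 kN (compressive)

If the supports were absent, the total length change would be Σ αᵢΔT Lᵢ = 13.5×10⁻⁶×106×750 + 8.8×10⁻⁶×106×190 + 17.2×10⁻⁶×106×400 = 1.98 mm.
The rigid supports impose zero overall length change; the single axial force P common to all segments must satisfy P Σ Lᵢ/(AᵢEᵢ) = δ_free.
Σ Lᵢ/(AᵢEᵢ) = 750/(1400×202×10³) + 190/(1900×108×10³) + 400/(700×194×10³) = 6.523×10⁻⁶ mm/N.
P = 1.98 / 6.523×10⁻⁶ = 303500 N = 303.5 kN, compressive.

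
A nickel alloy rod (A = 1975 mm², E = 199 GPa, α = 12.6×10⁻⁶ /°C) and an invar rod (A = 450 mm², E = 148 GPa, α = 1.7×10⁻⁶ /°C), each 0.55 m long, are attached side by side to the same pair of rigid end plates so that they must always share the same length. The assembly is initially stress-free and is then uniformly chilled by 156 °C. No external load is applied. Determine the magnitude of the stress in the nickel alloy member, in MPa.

σ ≈ 49 MPa (tensile)

Equilibrium of a rigid end plate with no external load gives equal and opposite internal forces ±P in the two members. Since α_{nickel alloy} > α_{invar}, cooling drives the nickel alloy into tension and the invar into compression.
Setting the final lengths equal and cancelling L: (α₁ − α₂)ΔT = P/(A₁E₁) + P/(A₂E₂).
|α₁ − α₂|·ΔT = 10.9×10⁻⁶ × 156 = 0.0017.
1/(A₁E₁) + 1/(A₂E₂) = 1/(1975×199×10³) + 1/(450×148×10³) = 1.756×10⁻⁸ N⁻¹.
So P = 0.0017 / 1.756×10⁻⁸ = 96.84 kN.
σ_{nickel alloy} = P/A₁ = 96840/1975 = 49.03 MPa, tensile.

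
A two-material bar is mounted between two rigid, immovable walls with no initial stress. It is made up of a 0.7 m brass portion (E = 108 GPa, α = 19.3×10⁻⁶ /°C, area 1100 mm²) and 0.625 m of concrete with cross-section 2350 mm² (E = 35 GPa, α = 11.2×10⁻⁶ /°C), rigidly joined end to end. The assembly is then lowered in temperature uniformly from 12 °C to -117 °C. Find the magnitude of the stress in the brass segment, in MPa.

If the supports were absent, the total length change would be Σ αᵢΔT Lᵢ = 19.3×10⁻⁶×129×700 + 11.2×10⁻⁶×129×625 = 2.646 mm.
The walls prevent any net length change, so an axial force P (same in every segment) develops. Compatibility: P · Σ Lᵢ/(AᵢEᵢ) = δ_free.
The series flexibility is Σ Lᵢ/(AᵢEᵢ) = 700/(1100×108×10³) + 625/(2350×35×10³) = 1.349×10⁻⁵ mm/N.
So P = 2.646 / 1.349×10⁻⁵ = 196.1 kN, tensile.
σ_{brass} = P / A = 196100 / 1100 = 178.3 MPa.

σ ≈ 178 MPa (tensile)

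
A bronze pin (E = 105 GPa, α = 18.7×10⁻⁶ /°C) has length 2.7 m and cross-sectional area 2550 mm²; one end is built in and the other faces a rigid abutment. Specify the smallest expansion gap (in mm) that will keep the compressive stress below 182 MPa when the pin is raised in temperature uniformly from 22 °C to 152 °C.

g ≈ 1.88 mm

Free expansion if unrestrained: δ_free = αΔT L = 18.7×10⁻⁶ × 130 × 2700 = 6.564 mm.
A stress of 182 MPa corresponds to the wall pushing the pin back by σL/E = 182×2700/(105×10³) = 4.68 mm.
So the gap has to take up the difference, g_min = δ_free − σL/E = 6.564 − 4.68 = 1.884 mm.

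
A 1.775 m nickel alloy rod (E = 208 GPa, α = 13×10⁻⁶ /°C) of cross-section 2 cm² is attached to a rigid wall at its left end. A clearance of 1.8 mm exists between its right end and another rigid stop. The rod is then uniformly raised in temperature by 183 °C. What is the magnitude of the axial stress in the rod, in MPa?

Free thermal elongation = αΔT L = 13×10⁻⁶ × 183 × 1775 = 4.223 mm.
This exceeds the 1.8 mm gap, so the wall pushes back. The portion of expansion that must be recovered elastically is δ_free − gap = 4.223 − 1.8 = 2.423 mm.
That suppressed elongation corresponds to σ = E·Δ/L = 208×10³ × 2.423/1775 = 283.9 MPa.

σ ≈ 284 MPa (compressive)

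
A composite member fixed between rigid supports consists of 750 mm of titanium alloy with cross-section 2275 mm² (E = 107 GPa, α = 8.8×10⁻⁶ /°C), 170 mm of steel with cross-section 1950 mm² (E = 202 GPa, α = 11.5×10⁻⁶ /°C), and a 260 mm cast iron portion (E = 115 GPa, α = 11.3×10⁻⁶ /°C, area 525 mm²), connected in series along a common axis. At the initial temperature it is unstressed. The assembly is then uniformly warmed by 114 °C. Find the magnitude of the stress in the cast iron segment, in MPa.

If the supports were absent, the total length change would be Σ αᵢΔT Lᵢ = 8.8×10⁻⁶×114×750 + 11.5×10⁻⁶×114×170 + 11.3×10⁻⁶×114×260 = 1.31 mm.
Since the ends are fixed, an axial force P builds up, equal in every segment, with P · Σ Lᵢ/(AᵢEᵢ) = δ_free.
The series flexibility is Σ Lᵢ/(AᵢEᵢ) = 750/(2275×107×10³) + 170/(1950×202×10³) + 260/(525×115×10³) = 7.819×10⁻⁶ mm/N.
P = 1.31 / 7.819×10⁻⁶ = 167600 N = 167.6 kN, compressive.
σ_{cast iron} = P / A = 167600 / 525 = 319.2 MPa.

σ ≈ 319 MPa (compressive)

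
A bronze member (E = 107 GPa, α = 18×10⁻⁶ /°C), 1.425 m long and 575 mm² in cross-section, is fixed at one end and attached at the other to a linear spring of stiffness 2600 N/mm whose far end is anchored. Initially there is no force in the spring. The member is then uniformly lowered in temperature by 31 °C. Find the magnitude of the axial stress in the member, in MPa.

Free thermal contraction: δ_free = αΔT L = 18×10⁻⁶ × 31 × 1425 = 0.7952 mm.
With a force P in the spring, the elastic change of the member is PL/(AE) and that of the spring is P/k; compatibility requires their sum to equal δ_free.
So P = δ_free / [L/(AE) + 1/k] = 0.7952 / [ 1425/(575×107×10³) + 1/(2600) ].
P = 0.7952 / 0.0004078 = 1950 N.
σ = P/A = 1950/575 = 3.391 MPa.

σ ≈ 3.39 MPa (tensile)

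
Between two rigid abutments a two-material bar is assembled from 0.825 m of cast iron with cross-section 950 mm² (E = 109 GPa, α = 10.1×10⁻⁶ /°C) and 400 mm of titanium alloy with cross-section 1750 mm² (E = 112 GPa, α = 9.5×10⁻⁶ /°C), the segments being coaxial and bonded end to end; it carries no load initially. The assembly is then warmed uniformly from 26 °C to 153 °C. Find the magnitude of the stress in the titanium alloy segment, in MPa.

Free thermal expansion of the whole bar: Σ αᵢΔT Lᵢ = 10.1×10⁻⁶×127×825 + 9.5×10⁻⁶×127×400 = 1.541 mm.
The walls prevent any net length change, so an axial force P (same in every segment) develops. Compatibility: P · Σ Lᵢ/(AᵢEᵢ) = δ_free.
The series flexibility is Σ Lᵢ/(AᵢEᵢ) = 825/(950×109×10³) + 400/(1750×112×10³) = 1.001×10⁻⁵ mm/N.
So P = 1.541 / 1.001×10⁻⁵ = 154 kN, compressive.
σ_{titanium alloy} = P / A = 154000 / 1750 = 87.98 MPa.

σ ≈ 88 MPa (compressive)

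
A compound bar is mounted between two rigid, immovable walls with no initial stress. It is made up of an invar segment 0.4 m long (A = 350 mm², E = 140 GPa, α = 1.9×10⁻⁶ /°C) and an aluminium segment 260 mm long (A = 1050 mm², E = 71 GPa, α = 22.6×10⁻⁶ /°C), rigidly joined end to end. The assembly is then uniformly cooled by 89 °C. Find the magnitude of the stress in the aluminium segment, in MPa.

σ ≈ 48.3 MPa (tensile)

If the supports were absent, the total length change would be Σ αᵢΔT Lᵢ = 1.9×10⁻⁶×89×400 + 22.6×10⁻⁶×89×260 = 0.5906 mm.
The walls prevent any net length change, so an axial force P (same in every segment) develops. Compatibility: P · Σ Lᵢ/(AᵢEᵢ) = δ_free.
Σ Lᵢ/(AᵢEᵢ) = 400/(350×140×10³) + 260/(1050×71×10³) = 1.165×10⁻⁵ mm/N.
Hence P = δ_free / Σ(L/AE) = 0.5906/1.165×10⁻⁵ = 50.69 kN (tensile).
σ_{aluminium} = P / A = 50690 / 1050 = 48.28 MPa.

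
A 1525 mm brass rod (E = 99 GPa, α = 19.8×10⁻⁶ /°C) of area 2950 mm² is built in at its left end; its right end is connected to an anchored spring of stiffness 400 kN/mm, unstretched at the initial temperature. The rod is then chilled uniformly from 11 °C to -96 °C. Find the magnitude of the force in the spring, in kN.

P ≈ 418 kN

Free thermal contraction: δ_free = αΔT L = 19.8×10⁻⁶ × 107 × 1525 = 3.231 mm.
With a force P in the spring, the elastic change of the rod is PL/(AE) and that of the spring is P/k; compatibility requires their sum to equal δ_free.
P [ L/(AE) + 1/k ] = δ_free → P [ 1525/(2950×99×10³) + 1/(400×10³) ] = 3.231.
P = 3.231 / 7.722×10⁻⁶ = 418400 N.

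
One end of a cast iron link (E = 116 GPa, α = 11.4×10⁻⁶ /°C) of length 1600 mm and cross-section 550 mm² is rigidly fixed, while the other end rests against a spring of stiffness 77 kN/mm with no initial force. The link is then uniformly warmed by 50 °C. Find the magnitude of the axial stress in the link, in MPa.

σ ≈ 43.6 MPa (compressive)

If the spring were absent the link would lengthen by αΔT L = 11.4×10⁻⁶ × 50 × 1600 = 0.912 mm.
Let P be the compressive force at the spring. The link shortens elastically by PL/(AE) and the spring compresses by P/k; together these equal δ_free.
So P = δ_free / [L/(AE) + 1/k] = 0.912 / [ 1600/(550×116×10³) + 1/(77×10³) ].
P = 0.912 / 3.807×10⁻⁵ = 23960 N.
σ = P/A = 23960/550 = 43.56 MPa.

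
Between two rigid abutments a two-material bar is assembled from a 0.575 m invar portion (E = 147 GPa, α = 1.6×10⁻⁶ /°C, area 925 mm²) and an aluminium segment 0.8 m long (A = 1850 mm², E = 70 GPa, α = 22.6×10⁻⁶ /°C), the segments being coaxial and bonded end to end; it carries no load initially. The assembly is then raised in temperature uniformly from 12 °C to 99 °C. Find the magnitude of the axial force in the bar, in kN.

P ≈ 159 kN (compressive)

If the supports were absent, the total length change would be Σ αᵢΔT Lᵢ = 1.6×10⁻⁶×87×575 + 22.6×10⁻⁶×87×800 = 1.653 mm.
The walls prevent any net length change, so an axial force P (same in every segment) develops. Compatibility: P · Σ Lᵢ/(AᵢEᵢ) = δ_free.
The series flexibility is Σ Lᵢ/(AᵢEᵢ) = 575/(925×147×10³) + 800/(1850×70×10³) = 1.041×10⁻⁵ mm/N.
So P = 1.653 / 1.041×10⁻⁵ = 158.8 kN, compressive.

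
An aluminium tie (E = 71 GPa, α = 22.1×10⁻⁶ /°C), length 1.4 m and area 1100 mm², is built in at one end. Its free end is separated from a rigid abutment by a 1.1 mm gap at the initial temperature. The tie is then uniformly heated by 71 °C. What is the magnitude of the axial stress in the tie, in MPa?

Free thermal elongation = αΔT L = 22.1×10⁻⁶ × 71 × 1400 = 2.197 mm.
This exceeds the 1.1 mm gap, so the wall pushes back. The portion of expansion that must be recovered elastically is δ_free − gap = 2.197 − 1.1 = 1.097 mm.
So σ = E(δ_free − g)/L = 71×10³ × 1.097/1400 = 55.62 MPa.

σ ≈ 55.6 MPa (compressive)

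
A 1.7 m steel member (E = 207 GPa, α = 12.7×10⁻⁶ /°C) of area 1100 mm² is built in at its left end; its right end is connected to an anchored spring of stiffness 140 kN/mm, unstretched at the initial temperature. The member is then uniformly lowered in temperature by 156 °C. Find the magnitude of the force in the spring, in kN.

P ≈ 231 kN

The unrestrained thermal change is αΔT L = 12.7×10⁻⁶ × 156 × 1700 = 3.368 mm.
Let P be the tensile force in the spring. The member extends elastically by PL/(AE) and the spring stretches by P/k; together these equal δ_free.
P [ L/(AE) + 1/k ] = δ_free → P [ 1700/(1100×207×10³) + 1/(140×10³) ] = 3.368.
P = 3.368 / 1.461×10⁻⁵ = 230500 N.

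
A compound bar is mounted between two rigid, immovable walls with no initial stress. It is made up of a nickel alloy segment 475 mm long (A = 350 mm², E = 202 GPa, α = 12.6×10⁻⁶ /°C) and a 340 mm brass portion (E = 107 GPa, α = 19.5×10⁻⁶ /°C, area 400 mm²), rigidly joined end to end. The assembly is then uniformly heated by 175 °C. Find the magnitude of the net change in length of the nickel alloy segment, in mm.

If the supports were absent, the total length change would be Σ αᵢΔT Lᵢ = 12.6×10⁻⁶×175×475 + 19.5×10⁻⁶×175×340 = 2.208 mm.
Since the ends are fixed, an axial force P builds up, equal in every segment, with P · Σ Lᵢ/(AᵢEᵢ) = δ_free.
Σ Lᵢ/(AᵢEᵢ) = 475/(350×202×10³) + 340/(400×107×10³) = 1.466×10⁻⁵ mm/N.
P = 2.208 / 1.466×10⁻⁵ = 150600 N = 150.6 kN, compressive.
For the nickel alloy segment, free thermal change = 12.6×10⁻⁶×175×475 = 1.047 mm and elastic change from P = 150600×475/(350×202×10³) = 1.012 mm; these oppose, so the net change is 0.0358 mm (segment lengthens).

|ΔL| ≈ 0.0358 mm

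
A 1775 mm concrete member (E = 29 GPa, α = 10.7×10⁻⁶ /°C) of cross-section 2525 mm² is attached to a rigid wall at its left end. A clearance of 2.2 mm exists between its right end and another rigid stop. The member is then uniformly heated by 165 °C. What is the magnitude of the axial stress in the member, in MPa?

Free thermal elongation = αΔT L = 10.7×10⁻⁶ × 165 × 1775 = 3.134 mm.
After closing the 2.2 mm clearance, 3.134 − 2.2 = 0.9338 mm of expansion remains to be suppressed by the wall.
Compatibility: PL/(AE) = 0.9338 mm, so σ = P/A = E × (0.9338/1775) = 15.26 MPa.

σ ≈ 15.3 MPa (compressive)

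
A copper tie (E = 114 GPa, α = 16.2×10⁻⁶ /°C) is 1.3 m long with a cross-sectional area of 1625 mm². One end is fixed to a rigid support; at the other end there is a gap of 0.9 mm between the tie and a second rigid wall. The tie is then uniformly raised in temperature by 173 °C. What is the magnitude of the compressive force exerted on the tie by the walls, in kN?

If the wall were absent the tie would grow by αΔT L = 16.2×10⁻⁶ × 173 × 1300 = 3.643 mm.
This exceeds the 0.9 mm gap, so the wall pushes back. The portion of expansion that must be recovered elastically is δ_free − gap = 3.643 − 0.9 = 2.743 mm.
That suppressed elongation corresponds to σ = E·Δ/L = 114×10³ × 2.743/1300 = 240.6 MPa.
P = σA = 240.6 × 1625 = 390.9 kN.

P ≈ 391 kN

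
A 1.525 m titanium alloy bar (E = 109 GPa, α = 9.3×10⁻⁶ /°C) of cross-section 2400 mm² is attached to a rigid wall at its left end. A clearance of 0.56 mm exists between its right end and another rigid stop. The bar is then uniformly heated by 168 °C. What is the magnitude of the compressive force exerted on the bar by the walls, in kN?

P ≈ 313 kN

Unrestrained expansion: δ_free = αΔT L = 9.3×10⁻⁶ × 168 × 1525 = 2.383 mm.
The gap closes (δ_free > 0.56 mm) and the wall then resists a further 2.383 − 0.56 = 1.823 mm of expansion.
Compatibility: PL/(AE) = 1.823 mm, so σ = P/A = E × (1.823/1525) = 130.3 MPa.
Force on the wall = σA = 130.3 × 2400 mm² = 312.7 kN.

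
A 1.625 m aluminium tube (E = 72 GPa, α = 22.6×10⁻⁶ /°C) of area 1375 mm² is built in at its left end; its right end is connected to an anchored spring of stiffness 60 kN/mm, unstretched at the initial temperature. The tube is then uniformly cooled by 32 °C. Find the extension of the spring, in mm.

δ ≈ 0.592 mm

The unrestrained thermal change is αΔT L = 22.6×10⁻⁶ × 32 × 1625 = 1.175 mm.
Let P be the tensile force in the spring. The tube extends elastically by PL/(AE) and the spring stretches by P/k; together these equal δ_free.
P [ L/(AE) + 1/k ] = δ_free → P [ 1625/(1375×72×10³) + 1/(60×10³) ] = 1.175.
P = 1.175 / 3.308×10⁻⁵ = 35530 N.
Spring extension = P/k = 35530/(60×10³) = 0.5921 mm.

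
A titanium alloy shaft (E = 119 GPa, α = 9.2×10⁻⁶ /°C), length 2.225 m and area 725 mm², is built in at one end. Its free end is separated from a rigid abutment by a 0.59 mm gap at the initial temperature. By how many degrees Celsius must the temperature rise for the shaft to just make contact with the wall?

Contact occurs when the free expansion equals the gap: αΔT L = 0.59 mm.
ΔT = 0.59 / (9.2×10⁻⁶ × 2225) = 28.82 °C.

ΔT ≈ 28.8 °C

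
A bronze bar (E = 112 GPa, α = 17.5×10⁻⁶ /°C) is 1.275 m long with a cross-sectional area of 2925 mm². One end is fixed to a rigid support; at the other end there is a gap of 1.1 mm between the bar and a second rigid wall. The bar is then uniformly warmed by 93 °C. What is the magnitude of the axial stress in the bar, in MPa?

If the wall were absent the bar would grow by αΔT L = 17.5×10⁻⁶ × 93 × 1275 = 2.075 mm.
After closing the 1.1 mm clearance, 2.075 − 1.1 = 0.9751 mm of expansion remains to be suppressed by the wall.
Compatibility: PL/(AE) = 0.9751 mm, so σ = P/A = E × (0.9751/1275) = 85.65 MPa.

σ ≈ 85.7 MPa (compressive)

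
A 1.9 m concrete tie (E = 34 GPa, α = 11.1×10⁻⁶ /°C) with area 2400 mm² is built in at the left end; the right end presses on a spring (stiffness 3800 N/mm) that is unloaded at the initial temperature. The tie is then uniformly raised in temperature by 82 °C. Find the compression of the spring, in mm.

δ ≈ 1.59 mm

Free thermal expansion: δ_free = αΔT L = 11.1×10⁻⁶ × 82 × 1900 = 1.729 mm.
With a force P in the spring, the elastic change of the tie is PL/(AE) and that of the spring is P/k; compatibility requires their sum to equal δ_free.
So P = δ_free / [L/(AE) + 1/k] = 1.729 / [ 1900/(2400×34×10³) + 1/(3800) ].
P = 1.729 / 0.0002864 = 6037 N.
Spring compression = P/k = 6037/(3800) = 1.589 mm.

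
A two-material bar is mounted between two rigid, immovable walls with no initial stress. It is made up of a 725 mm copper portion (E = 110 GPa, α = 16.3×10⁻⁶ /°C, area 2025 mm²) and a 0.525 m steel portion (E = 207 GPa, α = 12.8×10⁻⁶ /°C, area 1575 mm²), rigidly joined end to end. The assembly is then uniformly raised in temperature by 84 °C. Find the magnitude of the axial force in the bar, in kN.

With the walls removed the bar would change length by δ_free = Σ αᵢΔT Lᵢ = 16.3×10⁻⁶×84×725 + 12.8×10⁻⁶×84×525 = 1.557 mm.
Since the ends are fixed, an axial force P builds up, equal in every segment, with P · Σ Lᵢ/(AᵢEᵢ) = δ_free.
The series flexibility is Σ Lᵢ/(AᵢEᵢ) = 725/(2025×110×10³) + 525/(1575×207×10³) = 4.865×10⁻⁶ mm/N.
So P = 1.557 / 4.865×10⁻⁶ = 320.1 kN, compressive.

P ≈ 320 kN (compressive)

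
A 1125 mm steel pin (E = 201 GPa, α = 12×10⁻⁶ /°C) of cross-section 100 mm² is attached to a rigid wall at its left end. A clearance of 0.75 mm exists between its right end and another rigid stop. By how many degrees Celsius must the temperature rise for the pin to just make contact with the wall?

ΔT ≈ 55.6 °C

The gap closes when αΔT L = 0.75 mm, since the pin is still unstressed at that instant.
ΔT = 0.75 / (12×10⁻⁶ × 1125) = 55.56 °C.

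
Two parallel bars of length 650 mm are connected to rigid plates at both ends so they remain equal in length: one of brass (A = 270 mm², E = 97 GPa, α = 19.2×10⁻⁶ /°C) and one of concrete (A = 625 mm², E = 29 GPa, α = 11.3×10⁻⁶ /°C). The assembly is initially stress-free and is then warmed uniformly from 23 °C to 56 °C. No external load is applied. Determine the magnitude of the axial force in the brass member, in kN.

Both members must finish at the same length. With the larger α, the brass tends to over-expand; the plates restrain it, putting the brass in compression and the concrete in tension. With no external load the two internal forces are equal and opposite, magnitude P.
Setting the final lengths equal and cancelling L: (α₁ − α₂)ΔT = P/(A₁E₁) + P/(A₂E₂).
|α₁ − α₂|·ΔT = 7.9×10⁻⁶ × 33 = 0.0002607.
1/(A₁E₁) + 1/(A₂E₂) = 1/(270×97×10³) + 1/(625×29×10³) = 9.335×10⁻⁸ N⁻¹.
P = 0.0002607 / 9.335×10⁻⁸ = 2793 N = 2.793 kN.

P ≈ 2.79 kN (compressive in the brass)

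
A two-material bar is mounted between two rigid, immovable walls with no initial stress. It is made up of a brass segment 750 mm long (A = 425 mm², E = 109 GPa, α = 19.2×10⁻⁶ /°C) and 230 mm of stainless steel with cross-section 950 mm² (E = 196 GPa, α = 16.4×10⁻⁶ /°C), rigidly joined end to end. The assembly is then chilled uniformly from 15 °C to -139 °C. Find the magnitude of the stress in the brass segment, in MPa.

If the supports were absent, the total length change would be Σ αᵢΔT Lᵢ = 19.2×10⁻⁶×154×750 + 16.4×10⁻⁶×154×230 = 2.798 mm.
The walls prevent any net length change, so an axial force P (same in every segment) develops. Compatibility: P · Σ Lᵢ/(AᵢEᵢ) = δ_free.
The series flexibility is Σ Lᵢ/(AᵢEᵢ) = 750/(425×109×10³) + 230/(950×196×10³) = 1.743×10⁻⁵ mm/N.
P = 2.798 / 1.743×10⁻⁵ = 160600 N = 160.6 kN, tensile.
σ_{brass} = P / A = 160600 / 425 = 377.9 MPa.

σ ≈ 378 MPa (tensile)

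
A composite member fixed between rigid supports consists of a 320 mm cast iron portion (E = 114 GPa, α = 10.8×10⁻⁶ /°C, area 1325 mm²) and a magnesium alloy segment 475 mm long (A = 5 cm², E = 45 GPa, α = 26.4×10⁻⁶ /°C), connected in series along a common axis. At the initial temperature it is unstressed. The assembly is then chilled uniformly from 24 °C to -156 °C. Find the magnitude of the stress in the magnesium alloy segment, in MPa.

σ ≈ 248 MPa (tensile)

With the walls removed the bar would change length by δ_free = Σ αᵢΔT Lᵢ = 10.8×10⁻⁶×180×320 + 26.4×10⁻⁶×180×475 = 2.879 mm.
Since the ends are fixed, an axial force P builds up, equal in every segment, with P · Σ Lᵢ/(AᵢEᵢ) = δ_free.
The series flexibility is Σ Lᵢ/(AᵢEᵢ) = 320/(1325×114×10³) + 475/(500×45×10³) = 2.323×10⁻⁵ mm/N.
So P = 2.879 / 2.323×10⁻⁵ = 123.9 kN, tensile.
σ_{magnesium alloy} = P / A = 123900 / 500 = 247.9 MPa.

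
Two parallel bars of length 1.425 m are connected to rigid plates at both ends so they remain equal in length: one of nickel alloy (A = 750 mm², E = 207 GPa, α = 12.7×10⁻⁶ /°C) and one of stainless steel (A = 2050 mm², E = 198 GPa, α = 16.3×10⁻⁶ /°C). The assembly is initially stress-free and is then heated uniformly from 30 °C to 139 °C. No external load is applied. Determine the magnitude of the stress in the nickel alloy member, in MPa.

σ ≈ 58.8 MPa (tensile)

The stainless steel has the larger α, so on heating it would change length more than the nickel alloy if both were free. The rigid plates force a common final length, so the stainless steel is put into compression and the nickel alloy into tension, with equal and opposite forces P (no external load).
Setting the final lengths equal and cancelling L: (α₁ − α₂)ΔT = P/(A₁E₁) + P/(A₂E₂).
|α₁ − α₂|·ΔT = 3.6×10⁻⁶ × 109 = 0.0003924.
1/(A₁E₁) + 1/(A₂E₂) = 1/(750×207×10³) + 1/(2050×198×10³) = 8.905×10⁻⁹ N⁻¹.
P = 0.0003924 / 8.905×10⁻⁹ = 44070 N = 44.07 kN.
σ_{nickel alloy} = P/A₁ = 44070/750 = 58.75 MPa, tensile.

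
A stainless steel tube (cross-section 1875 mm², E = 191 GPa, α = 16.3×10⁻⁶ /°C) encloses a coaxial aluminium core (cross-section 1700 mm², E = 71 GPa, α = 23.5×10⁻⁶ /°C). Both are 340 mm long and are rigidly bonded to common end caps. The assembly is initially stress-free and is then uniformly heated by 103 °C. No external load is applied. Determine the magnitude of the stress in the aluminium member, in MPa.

σ ≈ 39.4 MPa (compressive)

Both members must finish at the same length. With the larger α, the aluminium tends to over-expand; the plates restrain it, putting the aluminium in compression and the stainless steel in tension. With no external load the two internal forces are equal and opposite, magnitude P.
Setting the final lengths equal and cancelling L: (α₁ − α₂)ΔT = P/(A₁E₁) + P/(A₂E₂).
|α₁ − α₂|·ΔT = 7.2×10⁻⁶ × 103 = 0.0007416.
1/(A₁E₁) + 1/(A₂E₂) = 1/(1875×191×10³) + 1/(1700×71×10³) = 1.108×10⁻⁸ N⁻¹.
So P = 0.0007416 / 1.108×10⁻⁸ = 66.95 kN.
σ_{aluminium} = P/A₂ = 66950/1700 = 39.38 MPa, compressive.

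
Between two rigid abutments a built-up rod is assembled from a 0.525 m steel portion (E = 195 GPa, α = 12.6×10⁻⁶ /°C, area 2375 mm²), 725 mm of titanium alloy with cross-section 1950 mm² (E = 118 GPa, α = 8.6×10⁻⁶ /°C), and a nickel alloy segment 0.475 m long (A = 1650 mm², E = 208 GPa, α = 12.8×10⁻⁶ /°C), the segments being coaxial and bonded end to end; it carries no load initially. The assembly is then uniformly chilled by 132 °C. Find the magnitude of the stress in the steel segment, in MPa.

σ ≈ 186 MPa (tensile)

With the walls removed the bar would change length by δ_free = Σ αᵢΔT Lᵢ = 12.6×10⁻⁶×132×525 + 8.6×10⁻⁶×132×725 + 12.8×10⁻⁶×132×475 = 2.499 mm.
The walls prevent any net length change, so an axial force P (same in every segment) develops. Compatibility: P · Σ Lᵢ/(AᵢEᵢ) = δ_free.
Σ Lᵢ/(AᵢEᵢ) = 525/(2375×195×10³) + 725/(1950×118×10³) + 475/(1650×208×10³) = 5.668×10⁻⁶ mm/N.
So P = 2.499 / 5.668×10⁻⁶ = 440.8 kN, tensile.
σ_{steel} = P / A = 440800 / 2375 = 185.6 MPa.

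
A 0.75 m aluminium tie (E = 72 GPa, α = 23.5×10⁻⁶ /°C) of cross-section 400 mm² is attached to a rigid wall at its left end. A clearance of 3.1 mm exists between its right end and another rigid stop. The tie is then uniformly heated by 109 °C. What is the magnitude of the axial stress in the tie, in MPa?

σ ≈ 0 MPa

Free thermal elongation = αΔT L = 23.5×10⁻⁶ × 109 × 750 = 1.921 mm.
This is smaller than the 3.1 mm clearance, so the tie expands freely without reaching the stop — the stress is zero.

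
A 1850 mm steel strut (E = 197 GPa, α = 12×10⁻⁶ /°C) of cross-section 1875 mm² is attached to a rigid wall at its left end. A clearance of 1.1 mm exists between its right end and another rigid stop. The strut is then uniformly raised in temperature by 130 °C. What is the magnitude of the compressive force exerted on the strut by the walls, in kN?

P ≈ 357 kN

If the wall were absent the strut would grow by αΔT L = 12×10⁻⁶ × 130 × 1850 = 2.886 mm.
After closing the 1.1 mm clearance, 2.886 − 1.1 = 1.786 mm of expansion remains to be suppressed by the wall.
That suppressed elongation corresponds to σ = E·Δ/L = 197×10³ × 1.786/1850 = 190.2 MPa.
Force on the wall = σA = 190.2 × 1875 mm² = 356.6 kN.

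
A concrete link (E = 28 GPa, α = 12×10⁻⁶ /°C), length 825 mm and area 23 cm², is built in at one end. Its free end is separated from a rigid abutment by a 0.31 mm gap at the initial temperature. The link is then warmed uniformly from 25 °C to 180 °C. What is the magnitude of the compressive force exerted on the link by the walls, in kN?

P ≈ 95.6 kN

Unrestrained expansion: δ_free = αΔT L = 12×10⁻⁶ × 155 × 825 = 1.535 mm.
The gap closes (δ_free > 0.31 mm) and the wall then resists a further 1.535 − 0.31 = 1.225 mm of expansion.
So σ = E(δ_free − g)/L = 28×10³ × 1.225/825 = 41.56 MPa.
P = σA = 41.56 × 2300 = 95.59 kN.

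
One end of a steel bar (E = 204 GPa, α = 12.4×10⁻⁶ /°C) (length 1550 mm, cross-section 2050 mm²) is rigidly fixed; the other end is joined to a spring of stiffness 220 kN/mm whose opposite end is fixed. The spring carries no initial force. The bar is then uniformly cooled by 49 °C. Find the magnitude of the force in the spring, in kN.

If the spring were absent the bar would shorten by αΔT L = 12.4×10⁻⁶ × 49 × 1550 = 0.9418 mm.
Let P be the tensile force in the spring. The bar extends elastically by PL/(AE) and the spring stretches by P/k; together these equal δ_free.
So P = δ_free / [L/(AE) + 1/k] = 0.9418 / [ 1550/(2050×204×10³) + 1/(220×10³) ].
P = 0.9418 / 8.252×10⁻⁶ = 114100 N.

P ≈ 114 kN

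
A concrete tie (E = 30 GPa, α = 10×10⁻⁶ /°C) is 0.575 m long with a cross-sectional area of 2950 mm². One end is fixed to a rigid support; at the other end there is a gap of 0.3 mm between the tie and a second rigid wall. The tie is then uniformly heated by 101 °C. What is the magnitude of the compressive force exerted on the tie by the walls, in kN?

If the wall were absent the tie would grow by αΔT L = 10×10⁻⁶ × 101 × 575 = 0.5807 mm.
This exceeds the 0.3 mm gap, so the wall pushes back. The portion of expansion that must be recovered elastically is δ_free − gap = 0.5807 − 0.3 = 0.2807 mm.
So σ = E(δ_free − g)/L = 30×10³ × 0.2807/575 = 14.65 MPa.
P = σA = 14.65 × 2950 = 43.21 kN.

P ≈ 43.2 kN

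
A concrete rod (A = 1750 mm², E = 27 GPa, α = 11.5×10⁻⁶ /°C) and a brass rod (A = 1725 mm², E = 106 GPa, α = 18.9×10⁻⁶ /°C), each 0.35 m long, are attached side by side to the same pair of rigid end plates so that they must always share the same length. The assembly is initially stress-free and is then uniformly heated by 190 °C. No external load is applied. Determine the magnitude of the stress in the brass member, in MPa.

Equilibrium of a rigid end plate with no external load gives equal and opposite internal forces ±P in the two members. Since α_{brass} > α_{concrete}, heating drives the brass into compression and the concrete into tension.
Equating the net (thermal + elastic) strains gives |α₁ − α₂|·ΔT = P·[1/(A₁E₁) + 1/(A₂E₂)].
|α₁ − α₂|·ΔT = 7.4×10⁻⁶ × 190 = 0.001406.
1/(A₁E₁) + 1/(A₂E₂) = 1/(1750×27×10³) + 1/(1725×106×10³) = 2.663×10⁻⁸ N⁻¹.
P = 0.001406 / 2.663×10⁻⁸ = 52790 N = 52.79 kN.
σ_{brass} = P/A₂ = 52790/1725 = 30.6 MPa, compressive.

σ ≈ 30.6 MPa (compressive)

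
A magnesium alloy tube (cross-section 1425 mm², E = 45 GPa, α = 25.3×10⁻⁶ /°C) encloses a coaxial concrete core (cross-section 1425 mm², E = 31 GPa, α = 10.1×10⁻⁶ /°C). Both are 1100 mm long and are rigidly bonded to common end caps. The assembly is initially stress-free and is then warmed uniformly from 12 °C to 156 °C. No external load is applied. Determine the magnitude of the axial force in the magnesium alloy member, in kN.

P ≈ 57.3 kN (compressive in the magnesium alloy)

Equilibrium of a rigid end plate with no external load gives equal and opposite internal forces ±P in the two members. Since α_{magnesium alloy} > α_{concrete}, heating drives the magnesium alloy into compression and the concrete into tension.
Setting the final lengths equal and cancelling L: (α₁ − α₂)ΔT = P/(A₁E₁) + P/(A₂E₂).
|α₁ − α₂|·ΔT = 15.2×10⁻⁶ × 144 = 0.002189.
1/(A₁E₁) + 1/(A₂E₂) = 1/(1425×45×10³) + 1/(1425×31×10³) = 3.823×10⁻⁸ N⁻¹.
P = 0.002189 / 3.823×10⁻⁸ = 57250 N = 57.25 kN.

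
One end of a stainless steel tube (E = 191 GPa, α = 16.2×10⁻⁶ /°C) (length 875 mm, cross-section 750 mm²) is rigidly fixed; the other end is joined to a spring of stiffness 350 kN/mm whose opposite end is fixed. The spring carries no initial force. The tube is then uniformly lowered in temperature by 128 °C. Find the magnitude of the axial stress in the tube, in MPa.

If the spring were absent the tube would shorten by αΔT L = 16.2×10⁻⁶ × 128 × 875 = 1.814 mm.
With a force P in the spring, the elastic change of the tube is PL/(AE) and that of the spring is P/k; compatibility requires their sum to equal δ_free.
P [ L/(AE) + 1/k ] = δ_free → P [ 875/(750×191×10³) + 1/(350×10³) ] = 1.814.
P = 1.814 / 8.965×10⁻⁶ = 202400 N.
σ = P/A = 202400/750 = 269.8 MPa.

σ ≈ 270 MPa (tensile)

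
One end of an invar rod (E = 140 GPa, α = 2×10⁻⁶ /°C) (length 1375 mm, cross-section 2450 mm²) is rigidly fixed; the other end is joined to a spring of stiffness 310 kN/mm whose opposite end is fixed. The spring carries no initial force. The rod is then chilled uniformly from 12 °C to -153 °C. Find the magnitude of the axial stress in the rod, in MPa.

If the spring were absent the rod would shorten by αΔT L = 2×10⁻⁶ × 165 × 1375 = 0.4537 mm.
With a force P in the spring, the elastic change of the rod is PL/(AE) and that of the spring is P/k; compatibility requires their sum to equal δ_free.
So P = δ_free / [L/(AE) + 1/k] = 0.4537 / [ 1375/(2450×140×10³) + 1/(310×10³) ].
P = 0.4537 / 7.235×10⁻⁶ = 62720 N.
σ = P/A = 62720/2450 = 25.6 MPa.

σ ≈ 25.6 MPa (tensile)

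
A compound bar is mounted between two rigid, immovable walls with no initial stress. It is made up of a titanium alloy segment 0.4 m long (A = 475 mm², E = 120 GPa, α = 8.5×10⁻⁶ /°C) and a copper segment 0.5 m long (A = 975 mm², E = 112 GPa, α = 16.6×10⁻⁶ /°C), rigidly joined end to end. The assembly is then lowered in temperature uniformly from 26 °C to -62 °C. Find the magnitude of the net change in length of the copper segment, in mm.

|ΔL| ≈ 0.324 mm

With the walls removed the bar would change length by δ_free = Σ αᵢΔT Lᵢ = 8.5×10⁻⁶×88×400 + 16.6×10⁻⁶×88×500 = 1.03 mm.
The rigid supports impose zero overall length change; the single axial force P common to all segments must satisfy P Σ Lᵢ/(AᵢEᵢ) = δ_free.
Σ Lᵢ/(AᵢEᵢ) = 400/(475×120×10³) + 500/(975×112×10³) = 1.16×10⁻⁵ mm/N.
Hence P = δ_free / Σ(L/AE) = 1.03/1.16×10⁻⁵ = 88.79 kN (tensile).
For the copper segment, free thermal change = 16.6×10⁻⁶×88×500 = 0.7304 mm and elastic change from P = 88790×500/(975×112×10³) = 0.4065 mm; these oppose, so the net change is 0.324 mm (segment shortens).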